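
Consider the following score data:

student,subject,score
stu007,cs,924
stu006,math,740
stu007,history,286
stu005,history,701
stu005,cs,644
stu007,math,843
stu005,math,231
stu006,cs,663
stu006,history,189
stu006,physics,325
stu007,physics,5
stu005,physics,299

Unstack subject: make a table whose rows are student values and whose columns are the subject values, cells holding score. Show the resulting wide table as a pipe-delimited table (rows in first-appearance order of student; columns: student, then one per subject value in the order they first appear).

Columns: student plus the 4 distinct subject values (cs, math, history, physics).
For example, row stu007 column cs takes score=924 from the long row (stu007, cs).

| student | cs | math | history | physics |
| stu007 | 924 | 843 | 286 | 5 |
| stu006 | 663 | 740 | 189 | 325 |
| stu005 | 644 | 231 | 701 | 299 |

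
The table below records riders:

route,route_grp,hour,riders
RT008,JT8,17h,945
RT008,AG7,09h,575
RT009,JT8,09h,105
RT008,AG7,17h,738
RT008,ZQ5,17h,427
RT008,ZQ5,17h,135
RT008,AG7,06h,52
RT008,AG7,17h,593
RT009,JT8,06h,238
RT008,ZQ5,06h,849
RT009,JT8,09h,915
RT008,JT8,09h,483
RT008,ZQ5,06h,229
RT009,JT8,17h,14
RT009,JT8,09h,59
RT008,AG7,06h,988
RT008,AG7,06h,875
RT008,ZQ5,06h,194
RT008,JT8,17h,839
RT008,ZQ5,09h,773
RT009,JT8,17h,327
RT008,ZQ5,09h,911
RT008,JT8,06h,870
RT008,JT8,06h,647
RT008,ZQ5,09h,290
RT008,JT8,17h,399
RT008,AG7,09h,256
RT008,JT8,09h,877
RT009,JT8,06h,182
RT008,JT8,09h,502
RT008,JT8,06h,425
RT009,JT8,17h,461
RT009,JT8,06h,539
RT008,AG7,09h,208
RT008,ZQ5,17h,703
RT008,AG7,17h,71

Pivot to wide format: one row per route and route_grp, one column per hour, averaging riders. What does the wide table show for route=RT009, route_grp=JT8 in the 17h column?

Rows with route=RT009, route_grp=JT8 and hour=17h: riders values are 14, 327, 461.
(14 + 327 + 461) / 3 = 267.33.

267.33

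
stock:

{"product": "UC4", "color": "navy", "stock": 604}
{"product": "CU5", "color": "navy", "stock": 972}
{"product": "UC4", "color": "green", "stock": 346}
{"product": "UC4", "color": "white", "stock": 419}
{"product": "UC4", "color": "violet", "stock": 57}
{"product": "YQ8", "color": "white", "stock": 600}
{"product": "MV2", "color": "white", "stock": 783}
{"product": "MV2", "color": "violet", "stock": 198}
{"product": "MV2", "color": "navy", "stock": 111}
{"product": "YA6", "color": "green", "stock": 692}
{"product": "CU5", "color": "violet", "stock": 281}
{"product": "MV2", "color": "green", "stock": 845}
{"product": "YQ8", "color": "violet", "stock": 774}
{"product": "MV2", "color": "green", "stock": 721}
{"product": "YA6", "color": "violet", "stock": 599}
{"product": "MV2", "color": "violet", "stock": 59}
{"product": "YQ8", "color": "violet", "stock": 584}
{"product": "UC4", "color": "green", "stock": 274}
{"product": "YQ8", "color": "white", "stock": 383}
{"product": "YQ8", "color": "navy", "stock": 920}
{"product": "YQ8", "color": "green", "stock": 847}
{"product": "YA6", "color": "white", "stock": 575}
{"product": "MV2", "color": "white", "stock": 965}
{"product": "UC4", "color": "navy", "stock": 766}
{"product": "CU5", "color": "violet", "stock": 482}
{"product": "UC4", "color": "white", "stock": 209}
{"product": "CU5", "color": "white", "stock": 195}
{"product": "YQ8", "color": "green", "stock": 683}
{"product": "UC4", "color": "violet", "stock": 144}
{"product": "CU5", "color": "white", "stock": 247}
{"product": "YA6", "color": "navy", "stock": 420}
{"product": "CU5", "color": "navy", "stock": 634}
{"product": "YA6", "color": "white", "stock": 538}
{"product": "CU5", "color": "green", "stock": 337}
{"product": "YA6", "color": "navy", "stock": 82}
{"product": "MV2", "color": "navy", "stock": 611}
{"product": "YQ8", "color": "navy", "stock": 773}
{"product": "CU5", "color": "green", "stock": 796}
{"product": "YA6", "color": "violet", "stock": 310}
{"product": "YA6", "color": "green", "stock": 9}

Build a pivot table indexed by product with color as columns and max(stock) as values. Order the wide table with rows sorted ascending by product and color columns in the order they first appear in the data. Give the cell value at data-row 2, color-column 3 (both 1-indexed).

With rows sorted ascending by product, row 2 is product=MV2. color columns in first-appearance order: navy, green, white, violet; column 3 is white.
Long rows with product=MV2, color=white: max(783, 965) = 965.

965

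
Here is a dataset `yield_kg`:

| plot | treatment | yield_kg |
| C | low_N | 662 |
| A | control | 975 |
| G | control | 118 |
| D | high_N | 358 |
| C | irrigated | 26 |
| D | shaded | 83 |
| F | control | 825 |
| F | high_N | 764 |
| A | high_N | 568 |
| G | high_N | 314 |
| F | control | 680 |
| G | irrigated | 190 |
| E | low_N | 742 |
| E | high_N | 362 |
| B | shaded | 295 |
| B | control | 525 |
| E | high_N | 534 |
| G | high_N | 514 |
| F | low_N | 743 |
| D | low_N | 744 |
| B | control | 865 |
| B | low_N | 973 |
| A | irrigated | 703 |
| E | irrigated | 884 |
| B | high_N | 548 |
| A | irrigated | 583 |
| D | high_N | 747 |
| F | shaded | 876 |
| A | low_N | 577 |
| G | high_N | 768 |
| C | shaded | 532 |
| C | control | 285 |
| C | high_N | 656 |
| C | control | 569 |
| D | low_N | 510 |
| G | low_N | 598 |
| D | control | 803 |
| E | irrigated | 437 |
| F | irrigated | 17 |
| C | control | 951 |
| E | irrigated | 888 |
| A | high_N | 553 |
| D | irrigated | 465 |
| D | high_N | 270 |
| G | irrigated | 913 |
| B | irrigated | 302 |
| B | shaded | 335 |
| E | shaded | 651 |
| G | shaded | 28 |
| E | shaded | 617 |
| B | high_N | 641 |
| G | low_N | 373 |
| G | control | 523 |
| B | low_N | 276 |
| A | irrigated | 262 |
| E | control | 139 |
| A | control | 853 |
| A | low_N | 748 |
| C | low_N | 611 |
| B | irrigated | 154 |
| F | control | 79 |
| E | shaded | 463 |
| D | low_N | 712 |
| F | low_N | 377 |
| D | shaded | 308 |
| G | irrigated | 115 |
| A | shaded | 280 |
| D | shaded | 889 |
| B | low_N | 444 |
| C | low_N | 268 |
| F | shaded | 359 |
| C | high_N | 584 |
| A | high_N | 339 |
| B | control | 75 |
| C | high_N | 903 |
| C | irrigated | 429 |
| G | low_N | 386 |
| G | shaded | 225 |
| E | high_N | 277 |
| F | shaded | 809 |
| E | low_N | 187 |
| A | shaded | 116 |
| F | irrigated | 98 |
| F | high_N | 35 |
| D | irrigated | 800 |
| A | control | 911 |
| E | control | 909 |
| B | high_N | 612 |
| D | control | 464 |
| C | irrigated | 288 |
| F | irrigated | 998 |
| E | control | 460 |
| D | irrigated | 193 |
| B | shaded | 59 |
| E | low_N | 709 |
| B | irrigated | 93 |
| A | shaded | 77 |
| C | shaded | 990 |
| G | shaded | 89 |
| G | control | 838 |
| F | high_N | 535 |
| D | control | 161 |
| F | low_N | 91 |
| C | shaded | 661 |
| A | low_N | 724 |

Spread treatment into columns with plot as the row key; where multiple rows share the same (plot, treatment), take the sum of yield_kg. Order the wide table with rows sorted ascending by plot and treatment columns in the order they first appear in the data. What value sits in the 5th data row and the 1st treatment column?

With rows sorted ascending by plot, row 5 is plot=E. treatment columns in first-appearance order: low_N, control, high_N, irrigated, shaded; column 1 is low_N.
Long rows with plot=E, treatment=low_N: 742 + 187 + 709 = 1638.

1638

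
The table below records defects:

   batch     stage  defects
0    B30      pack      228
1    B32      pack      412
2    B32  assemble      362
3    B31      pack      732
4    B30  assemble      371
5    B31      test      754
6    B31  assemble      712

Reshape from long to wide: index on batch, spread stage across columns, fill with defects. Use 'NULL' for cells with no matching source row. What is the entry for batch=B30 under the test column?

No long-format row has batch=B30 and stage=test, so the cell is NULL.

NULL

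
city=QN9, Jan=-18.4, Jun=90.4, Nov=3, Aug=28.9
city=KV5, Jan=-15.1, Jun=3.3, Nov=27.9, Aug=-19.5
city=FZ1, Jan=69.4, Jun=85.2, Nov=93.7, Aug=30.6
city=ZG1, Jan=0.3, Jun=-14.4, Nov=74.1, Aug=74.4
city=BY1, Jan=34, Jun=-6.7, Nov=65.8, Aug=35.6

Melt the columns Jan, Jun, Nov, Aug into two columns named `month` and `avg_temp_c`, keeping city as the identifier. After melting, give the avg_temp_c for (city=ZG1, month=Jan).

0.3

Unpivoting turns each (city, wide-column) pair into one long row.
The wide cell at row ZG1, column Jan holds 0.3, so the long row (ZG1, Jan) has avg_temp_c=0.3.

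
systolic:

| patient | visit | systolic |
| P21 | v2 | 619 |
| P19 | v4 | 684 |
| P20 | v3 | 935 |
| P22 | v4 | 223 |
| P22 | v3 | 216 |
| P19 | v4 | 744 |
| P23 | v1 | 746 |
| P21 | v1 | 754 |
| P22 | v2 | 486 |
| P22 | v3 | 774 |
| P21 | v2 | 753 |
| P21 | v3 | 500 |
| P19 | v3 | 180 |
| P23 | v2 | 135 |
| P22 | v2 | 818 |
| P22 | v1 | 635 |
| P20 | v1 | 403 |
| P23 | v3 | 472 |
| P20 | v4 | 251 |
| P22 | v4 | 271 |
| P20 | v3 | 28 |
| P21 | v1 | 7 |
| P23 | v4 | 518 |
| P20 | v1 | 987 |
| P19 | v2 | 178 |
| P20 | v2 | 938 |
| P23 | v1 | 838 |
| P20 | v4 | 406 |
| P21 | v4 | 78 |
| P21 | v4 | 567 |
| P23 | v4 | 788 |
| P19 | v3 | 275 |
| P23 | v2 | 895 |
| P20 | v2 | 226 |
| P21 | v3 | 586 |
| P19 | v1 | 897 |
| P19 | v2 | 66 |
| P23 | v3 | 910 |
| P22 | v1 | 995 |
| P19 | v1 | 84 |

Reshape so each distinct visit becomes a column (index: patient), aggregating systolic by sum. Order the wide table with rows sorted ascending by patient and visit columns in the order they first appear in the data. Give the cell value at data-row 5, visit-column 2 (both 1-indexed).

With rows sorted ascending by patient, row 5 is patient=P23. visit columns in first-appearance order: v2, v4, v3, v1; column 2 is v4.
Long rows with patient=P23, visit=v4: 518 + 788 = 1306.

1306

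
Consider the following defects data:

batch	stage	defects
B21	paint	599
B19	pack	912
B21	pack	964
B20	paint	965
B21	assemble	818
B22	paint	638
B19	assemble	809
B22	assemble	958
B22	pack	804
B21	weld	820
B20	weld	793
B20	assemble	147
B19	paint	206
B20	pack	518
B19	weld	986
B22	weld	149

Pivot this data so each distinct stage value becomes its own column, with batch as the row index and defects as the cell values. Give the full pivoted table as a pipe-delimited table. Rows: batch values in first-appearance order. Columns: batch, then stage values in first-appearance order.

| batch | paint | pack | assemble | weld |
| B21 | 599 | 964 | 818 | 820 |
| B19 | 206 | 912 | 809 | 986 |
| B20 | 965 | 518 | 147 | 793 |
| B22 | 638 | 804 | 958 | 149 |

Columns: batch plus the 4 distinct stage values (paint, pack, assemble, weld).
For example, row B21 column paint takes defects=599 from the long row (B21, paint).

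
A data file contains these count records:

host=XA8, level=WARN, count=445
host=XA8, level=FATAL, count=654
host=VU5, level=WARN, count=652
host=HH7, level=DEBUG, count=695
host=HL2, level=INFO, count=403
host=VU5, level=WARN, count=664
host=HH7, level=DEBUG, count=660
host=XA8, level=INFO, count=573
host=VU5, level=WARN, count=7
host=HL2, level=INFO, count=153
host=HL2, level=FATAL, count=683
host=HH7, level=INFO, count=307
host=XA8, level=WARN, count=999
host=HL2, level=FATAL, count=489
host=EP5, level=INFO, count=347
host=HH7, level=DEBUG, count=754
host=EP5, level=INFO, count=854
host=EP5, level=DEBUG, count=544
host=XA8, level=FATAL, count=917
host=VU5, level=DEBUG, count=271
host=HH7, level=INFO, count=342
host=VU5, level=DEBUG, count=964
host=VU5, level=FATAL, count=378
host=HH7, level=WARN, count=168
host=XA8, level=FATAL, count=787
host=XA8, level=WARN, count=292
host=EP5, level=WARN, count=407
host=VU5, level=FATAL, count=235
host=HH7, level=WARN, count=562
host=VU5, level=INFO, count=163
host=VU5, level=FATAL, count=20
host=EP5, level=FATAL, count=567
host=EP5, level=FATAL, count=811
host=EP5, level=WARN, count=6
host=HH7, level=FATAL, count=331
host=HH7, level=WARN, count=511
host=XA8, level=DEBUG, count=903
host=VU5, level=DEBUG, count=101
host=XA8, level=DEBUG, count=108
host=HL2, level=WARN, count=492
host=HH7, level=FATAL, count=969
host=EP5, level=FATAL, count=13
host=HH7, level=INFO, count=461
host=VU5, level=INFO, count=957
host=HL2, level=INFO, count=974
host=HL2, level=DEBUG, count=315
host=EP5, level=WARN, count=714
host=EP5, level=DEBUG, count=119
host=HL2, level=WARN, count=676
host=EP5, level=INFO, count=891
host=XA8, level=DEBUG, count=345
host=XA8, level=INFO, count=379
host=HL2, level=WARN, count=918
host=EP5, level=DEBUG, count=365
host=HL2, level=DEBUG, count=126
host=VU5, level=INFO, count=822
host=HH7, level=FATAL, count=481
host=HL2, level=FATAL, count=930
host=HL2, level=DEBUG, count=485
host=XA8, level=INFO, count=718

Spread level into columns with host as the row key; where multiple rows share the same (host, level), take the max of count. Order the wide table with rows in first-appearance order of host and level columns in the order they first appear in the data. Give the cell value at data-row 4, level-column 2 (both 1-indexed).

930

With rows in first-appearance order of host, row 4 is host=HL2. level columns in first-appearance order: WARN, FATAL, DEBUG, INFO; column 2 is FATAL.
Long rows with host=HL2, level=FATAL: max(683, 489, 930) = 930.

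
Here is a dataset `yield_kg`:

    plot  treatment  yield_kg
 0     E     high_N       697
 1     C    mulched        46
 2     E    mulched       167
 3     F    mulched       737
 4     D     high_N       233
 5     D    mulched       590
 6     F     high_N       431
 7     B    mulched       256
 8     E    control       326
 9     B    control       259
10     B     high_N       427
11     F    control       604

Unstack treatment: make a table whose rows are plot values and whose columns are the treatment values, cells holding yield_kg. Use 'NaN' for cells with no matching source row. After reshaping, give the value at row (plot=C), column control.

NaN

No long-format row has plot=C and treatment=control, so the cell is NaN.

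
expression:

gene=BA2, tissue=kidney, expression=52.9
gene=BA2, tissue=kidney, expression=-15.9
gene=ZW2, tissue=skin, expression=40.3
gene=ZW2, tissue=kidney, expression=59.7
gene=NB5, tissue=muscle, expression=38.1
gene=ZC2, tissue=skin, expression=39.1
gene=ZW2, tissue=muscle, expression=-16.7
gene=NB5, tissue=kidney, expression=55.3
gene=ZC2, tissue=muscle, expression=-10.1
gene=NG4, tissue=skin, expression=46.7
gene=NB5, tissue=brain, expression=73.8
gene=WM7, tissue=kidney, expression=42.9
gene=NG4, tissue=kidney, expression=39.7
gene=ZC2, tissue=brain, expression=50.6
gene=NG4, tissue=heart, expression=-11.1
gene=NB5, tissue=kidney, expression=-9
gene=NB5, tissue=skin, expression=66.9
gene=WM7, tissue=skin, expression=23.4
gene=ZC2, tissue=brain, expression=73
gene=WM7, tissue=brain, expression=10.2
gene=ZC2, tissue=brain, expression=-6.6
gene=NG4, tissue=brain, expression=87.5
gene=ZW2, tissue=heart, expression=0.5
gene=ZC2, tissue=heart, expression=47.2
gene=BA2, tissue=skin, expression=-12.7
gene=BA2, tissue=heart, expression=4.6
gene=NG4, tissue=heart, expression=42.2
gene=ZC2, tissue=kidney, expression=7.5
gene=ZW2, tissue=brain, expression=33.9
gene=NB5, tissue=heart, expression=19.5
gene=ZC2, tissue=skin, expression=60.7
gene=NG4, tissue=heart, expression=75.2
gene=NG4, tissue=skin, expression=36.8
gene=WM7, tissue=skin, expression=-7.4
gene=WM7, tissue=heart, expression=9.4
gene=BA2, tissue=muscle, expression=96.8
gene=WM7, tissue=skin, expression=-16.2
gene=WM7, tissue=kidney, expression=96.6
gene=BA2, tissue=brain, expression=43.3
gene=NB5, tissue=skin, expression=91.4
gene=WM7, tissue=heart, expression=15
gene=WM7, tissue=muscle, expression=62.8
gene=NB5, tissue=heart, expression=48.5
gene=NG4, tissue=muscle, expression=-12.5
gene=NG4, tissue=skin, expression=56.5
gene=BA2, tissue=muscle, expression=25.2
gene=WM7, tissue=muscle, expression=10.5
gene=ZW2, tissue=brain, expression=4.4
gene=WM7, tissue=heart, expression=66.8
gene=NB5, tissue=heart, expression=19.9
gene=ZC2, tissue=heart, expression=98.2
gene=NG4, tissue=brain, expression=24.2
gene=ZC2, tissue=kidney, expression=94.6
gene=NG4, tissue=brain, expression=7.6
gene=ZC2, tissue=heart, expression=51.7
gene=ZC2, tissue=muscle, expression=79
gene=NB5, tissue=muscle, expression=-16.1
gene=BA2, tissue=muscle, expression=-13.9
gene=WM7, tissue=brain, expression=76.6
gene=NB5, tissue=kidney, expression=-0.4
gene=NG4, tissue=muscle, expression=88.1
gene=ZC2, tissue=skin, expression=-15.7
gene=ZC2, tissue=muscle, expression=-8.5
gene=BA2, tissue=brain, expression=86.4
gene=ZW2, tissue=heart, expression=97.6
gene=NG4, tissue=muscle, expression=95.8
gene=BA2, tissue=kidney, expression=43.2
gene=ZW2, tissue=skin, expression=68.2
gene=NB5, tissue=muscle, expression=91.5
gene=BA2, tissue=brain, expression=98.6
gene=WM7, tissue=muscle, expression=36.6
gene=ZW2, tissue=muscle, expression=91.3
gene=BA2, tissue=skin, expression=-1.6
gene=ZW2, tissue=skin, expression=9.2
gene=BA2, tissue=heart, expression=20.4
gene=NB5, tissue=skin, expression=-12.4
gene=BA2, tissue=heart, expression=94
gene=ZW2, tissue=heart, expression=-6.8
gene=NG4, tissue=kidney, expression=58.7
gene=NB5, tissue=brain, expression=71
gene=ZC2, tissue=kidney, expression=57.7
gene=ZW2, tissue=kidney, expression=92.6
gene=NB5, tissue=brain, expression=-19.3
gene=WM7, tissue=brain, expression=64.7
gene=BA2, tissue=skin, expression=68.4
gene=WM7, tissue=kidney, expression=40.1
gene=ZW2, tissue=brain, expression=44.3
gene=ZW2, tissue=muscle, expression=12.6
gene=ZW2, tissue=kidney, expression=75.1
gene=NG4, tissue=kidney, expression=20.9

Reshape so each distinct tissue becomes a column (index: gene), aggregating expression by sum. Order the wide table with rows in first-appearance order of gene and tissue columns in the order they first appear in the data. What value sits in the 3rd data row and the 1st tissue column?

45.9

With rows in first-appearance order of gene, row 3 is gene=NB5. tissue columns in first-appearance order: kidney, skin, muscle, brain, heart; column 1 is kidney.
Long rows with gene=NB5, tissue=kidney: 55.3 + -9 + -0.4 = 45.9.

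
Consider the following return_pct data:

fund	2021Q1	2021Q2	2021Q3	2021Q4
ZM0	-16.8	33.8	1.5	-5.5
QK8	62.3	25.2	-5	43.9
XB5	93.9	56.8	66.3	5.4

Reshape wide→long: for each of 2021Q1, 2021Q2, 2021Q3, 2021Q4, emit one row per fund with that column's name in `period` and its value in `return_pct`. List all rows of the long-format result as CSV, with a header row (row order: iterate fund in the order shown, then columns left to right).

fund,period,return_pct
ZM0,2021Q1,-16.8
ZM0,2021Q2,33.8
ZM0,2021Q3,1.5
ZM0,2021Q4,-5.5
QK8,2021Q1,62.3
QK8,2021Q2,25.2
QK8,2021Q3,-5
QK8,2021Q4,43.9
XB5,2021Q1,93.9
XB5,2021Q2,56.8
XB5,2021Q3,66.3
XB5,2021Q4,5.4

Each (fund, column) pair becomes one row: 3 × 4 = 12 rows.
For example, (ZM0, 2021Q1) → return_pct=-16.8.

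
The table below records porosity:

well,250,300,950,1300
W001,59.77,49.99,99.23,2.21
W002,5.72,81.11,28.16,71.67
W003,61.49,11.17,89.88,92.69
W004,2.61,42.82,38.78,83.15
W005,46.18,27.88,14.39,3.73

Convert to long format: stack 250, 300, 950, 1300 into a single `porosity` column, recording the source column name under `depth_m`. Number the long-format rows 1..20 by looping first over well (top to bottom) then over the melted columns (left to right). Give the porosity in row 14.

20 rows total (5 × 4). Row 14: index ⌊(14-1)/4⌋ = 3 into well → W004; (14-1) mod 4 = 1 into the melted columns → 300.
So row 14 is (W004, 300, 42.82); porosity = 42.82.

42.82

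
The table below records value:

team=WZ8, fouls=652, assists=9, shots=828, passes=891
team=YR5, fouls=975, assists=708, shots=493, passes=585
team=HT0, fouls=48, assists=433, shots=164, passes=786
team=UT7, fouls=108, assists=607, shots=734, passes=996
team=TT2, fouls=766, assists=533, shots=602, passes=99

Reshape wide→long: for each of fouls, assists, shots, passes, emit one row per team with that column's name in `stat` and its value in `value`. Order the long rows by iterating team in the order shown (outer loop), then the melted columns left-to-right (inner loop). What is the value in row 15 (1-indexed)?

734

20 rows total (5 × 4). Row 15: index ⌊(15-1)/4⌋ = 3 into team → UT7; (15-1) mod 4 = 2 into the melted columns → shots.
So row 15 is (UT7, shots, 734); value = 734.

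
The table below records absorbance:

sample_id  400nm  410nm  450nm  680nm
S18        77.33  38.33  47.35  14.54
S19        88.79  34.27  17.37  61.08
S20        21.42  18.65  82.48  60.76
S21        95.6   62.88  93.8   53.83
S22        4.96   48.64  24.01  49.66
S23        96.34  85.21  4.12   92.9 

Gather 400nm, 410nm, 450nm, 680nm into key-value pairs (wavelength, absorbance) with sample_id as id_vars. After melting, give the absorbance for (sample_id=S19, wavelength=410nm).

34.27

Unpivoting turns each (sample_id, wide-column) pair into one long row.
The wide cell at row S19, column 410nm holds 34.27, so the long row (S19, 410nm) has absorbance=34.27.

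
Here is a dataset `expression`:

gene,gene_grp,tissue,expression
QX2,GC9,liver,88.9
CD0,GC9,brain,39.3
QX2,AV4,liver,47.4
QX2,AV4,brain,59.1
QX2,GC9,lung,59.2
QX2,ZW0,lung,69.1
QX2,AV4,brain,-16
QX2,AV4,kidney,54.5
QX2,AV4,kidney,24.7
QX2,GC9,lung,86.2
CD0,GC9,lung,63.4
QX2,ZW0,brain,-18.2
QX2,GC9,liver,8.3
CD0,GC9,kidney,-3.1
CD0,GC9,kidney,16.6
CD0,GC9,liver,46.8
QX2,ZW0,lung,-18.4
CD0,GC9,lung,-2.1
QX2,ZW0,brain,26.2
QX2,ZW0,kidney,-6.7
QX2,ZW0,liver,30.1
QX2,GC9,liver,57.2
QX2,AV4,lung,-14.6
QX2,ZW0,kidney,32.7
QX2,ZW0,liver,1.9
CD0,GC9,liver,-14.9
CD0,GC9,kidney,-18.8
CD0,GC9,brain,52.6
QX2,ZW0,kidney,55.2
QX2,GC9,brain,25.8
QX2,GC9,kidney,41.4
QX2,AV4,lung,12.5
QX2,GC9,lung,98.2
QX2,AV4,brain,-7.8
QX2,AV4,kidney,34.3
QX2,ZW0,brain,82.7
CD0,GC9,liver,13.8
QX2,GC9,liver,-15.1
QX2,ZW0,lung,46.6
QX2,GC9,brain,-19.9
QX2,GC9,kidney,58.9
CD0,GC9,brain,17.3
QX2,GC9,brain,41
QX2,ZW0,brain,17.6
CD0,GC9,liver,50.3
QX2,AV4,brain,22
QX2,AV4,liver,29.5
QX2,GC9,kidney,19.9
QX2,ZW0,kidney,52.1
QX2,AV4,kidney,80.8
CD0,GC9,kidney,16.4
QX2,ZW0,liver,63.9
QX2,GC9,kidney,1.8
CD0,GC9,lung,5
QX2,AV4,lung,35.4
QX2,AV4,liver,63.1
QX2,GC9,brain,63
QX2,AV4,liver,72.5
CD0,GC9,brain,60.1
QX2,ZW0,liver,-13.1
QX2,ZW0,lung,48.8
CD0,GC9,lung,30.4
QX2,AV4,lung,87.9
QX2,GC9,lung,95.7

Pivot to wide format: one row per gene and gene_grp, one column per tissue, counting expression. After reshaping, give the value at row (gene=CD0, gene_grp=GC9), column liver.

4

Rows with gene=CD0, gene_grp=GC9 and tissue=liver: expression values are 46.8, -14.9, 13.8, 50.3.
4 rows match — count = 4.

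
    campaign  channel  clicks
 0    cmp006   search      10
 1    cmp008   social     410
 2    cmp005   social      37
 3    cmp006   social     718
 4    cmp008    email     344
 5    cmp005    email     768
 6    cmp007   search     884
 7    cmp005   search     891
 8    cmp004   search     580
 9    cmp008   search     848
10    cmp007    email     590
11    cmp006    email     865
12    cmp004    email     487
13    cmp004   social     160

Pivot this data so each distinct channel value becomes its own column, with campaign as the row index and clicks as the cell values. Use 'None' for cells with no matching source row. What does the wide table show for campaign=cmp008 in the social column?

The long row with campaign=cmp008, channel=social has clicks=410.

410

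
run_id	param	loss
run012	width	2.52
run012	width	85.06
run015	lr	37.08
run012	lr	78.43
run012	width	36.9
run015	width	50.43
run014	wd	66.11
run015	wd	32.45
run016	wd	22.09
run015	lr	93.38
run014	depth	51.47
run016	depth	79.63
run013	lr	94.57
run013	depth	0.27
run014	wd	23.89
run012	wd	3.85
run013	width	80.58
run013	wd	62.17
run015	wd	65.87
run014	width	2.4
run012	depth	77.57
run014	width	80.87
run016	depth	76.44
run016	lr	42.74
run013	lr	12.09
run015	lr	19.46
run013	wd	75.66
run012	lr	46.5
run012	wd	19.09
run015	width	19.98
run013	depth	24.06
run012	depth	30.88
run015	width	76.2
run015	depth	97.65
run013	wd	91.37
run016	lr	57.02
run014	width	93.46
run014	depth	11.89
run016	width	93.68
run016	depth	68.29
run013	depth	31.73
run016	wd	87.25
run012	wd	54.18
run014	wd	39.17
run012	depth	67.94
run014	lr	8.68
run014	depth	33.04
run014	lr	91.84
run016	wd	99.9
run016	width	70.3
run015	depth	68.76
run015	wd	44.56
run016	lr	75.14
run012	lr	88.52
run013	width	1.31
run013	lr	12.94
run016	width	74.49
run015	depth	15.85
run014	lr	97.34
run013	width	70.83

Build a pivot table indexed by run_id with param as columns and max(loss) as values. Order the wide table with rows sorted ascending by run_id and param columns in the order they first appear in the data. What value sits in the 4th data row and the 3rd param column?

With rows sorted ascending by run_id, row 4 is run_id=run015. param columns in first-appearance order: width, lr, wd, depth; column 3 is wd.
Long rows with run_id=run015, param=wd: max(32.45, 65.87, 44.56) = 65.87.

65.87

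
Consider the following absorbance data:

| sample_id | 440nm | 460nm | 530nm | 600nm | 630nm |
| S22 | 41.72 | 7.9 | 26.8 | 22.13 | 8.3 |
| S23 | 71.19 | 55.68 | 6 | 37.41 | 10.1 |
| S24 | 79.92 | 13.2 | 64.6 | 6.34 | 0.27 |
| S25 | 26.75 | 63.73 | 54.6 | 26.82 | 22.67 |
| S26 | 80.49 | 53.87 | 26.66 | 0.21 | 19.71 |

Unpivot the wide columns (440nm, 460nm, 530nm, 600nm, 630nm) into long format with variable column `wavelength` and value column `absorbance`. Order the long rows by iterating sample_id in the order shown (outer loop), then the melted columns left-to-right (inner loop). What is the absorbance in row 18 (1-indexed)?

25 rows total (5 × 5). Row 18: index ⌊(18-1)/5⌋ = 3 into sample_id → S25; (18-1) mod 5 = 2 into the melted columns → 530nm.
So row 18 is (S25, 530nm, 54.6); absorbance = 54.6.

54.6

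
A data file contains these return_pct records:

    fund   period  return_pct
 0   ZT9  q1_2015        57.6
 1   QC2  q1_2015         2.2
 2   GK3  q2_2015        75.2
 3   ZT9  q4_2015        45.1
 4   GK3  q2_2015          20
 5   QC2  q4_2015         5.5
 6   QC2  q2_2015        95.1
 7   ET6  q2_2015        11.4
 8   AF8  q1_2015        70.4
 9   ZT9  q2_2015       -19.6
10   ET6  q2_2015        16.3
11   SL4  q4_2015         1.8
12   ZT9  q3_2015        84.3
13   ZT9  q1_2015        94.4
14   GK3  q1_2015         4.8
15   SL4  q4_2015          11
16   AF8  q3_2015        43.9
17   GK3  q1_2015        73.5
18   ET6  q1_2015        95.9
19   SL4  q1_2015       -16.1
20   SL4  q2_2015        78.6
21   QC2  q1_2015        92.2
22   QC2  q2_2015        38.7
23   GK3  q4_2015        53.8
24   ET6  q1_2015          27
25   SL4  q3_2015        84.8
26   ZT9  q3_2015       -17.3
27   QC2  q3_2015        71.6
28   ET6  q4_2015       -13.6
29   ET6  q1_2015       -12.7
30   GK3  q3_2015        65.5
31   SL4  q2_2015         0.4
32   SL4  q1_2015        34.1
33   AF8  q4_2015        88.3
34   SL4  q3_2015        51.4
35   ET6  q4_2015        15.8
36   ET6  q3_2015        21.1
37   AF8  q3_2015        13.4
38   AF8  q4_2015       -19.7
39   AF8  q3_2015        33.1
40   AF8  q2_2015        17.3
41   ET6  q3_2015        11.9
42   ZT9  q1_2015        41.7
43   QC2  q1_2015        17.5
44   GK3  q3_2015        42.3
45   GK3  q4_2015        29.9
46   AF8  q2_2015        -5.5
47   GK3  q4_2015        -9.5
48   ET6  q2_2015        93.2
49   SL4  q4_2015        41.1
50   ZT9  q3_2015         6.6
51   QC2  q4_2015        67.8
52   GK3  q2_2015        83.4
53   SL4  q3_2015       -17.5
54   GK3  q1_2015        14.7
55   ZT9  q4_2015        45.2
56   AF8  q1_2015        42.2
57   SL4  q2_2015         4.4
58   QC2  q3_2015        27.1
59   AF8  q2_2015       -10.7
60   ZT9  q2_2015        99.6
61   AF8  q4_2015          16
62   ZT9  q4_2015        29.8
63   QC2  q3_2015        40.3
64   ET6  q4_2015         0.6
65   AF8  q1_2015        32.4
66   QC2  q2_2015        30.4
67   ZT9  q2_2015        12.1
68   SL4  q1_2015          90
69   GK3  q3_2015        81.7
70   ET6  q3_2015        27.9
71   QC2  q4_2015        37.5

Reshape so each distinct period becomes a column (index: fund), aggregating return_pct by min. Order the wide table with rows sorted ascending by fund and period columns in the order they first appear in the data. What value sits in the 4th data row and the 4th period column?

With rows sorted ascending by fund, row 4 is fund=QC2. period columns in first-appearance order: q1_2015, q2_2015, q4_2015, q3_2015; column 4 is q3_2015.
Long rows with fund=QC2, period=q3_2015: min(71.6, 27.1, 40.3) = 27.1.

27.1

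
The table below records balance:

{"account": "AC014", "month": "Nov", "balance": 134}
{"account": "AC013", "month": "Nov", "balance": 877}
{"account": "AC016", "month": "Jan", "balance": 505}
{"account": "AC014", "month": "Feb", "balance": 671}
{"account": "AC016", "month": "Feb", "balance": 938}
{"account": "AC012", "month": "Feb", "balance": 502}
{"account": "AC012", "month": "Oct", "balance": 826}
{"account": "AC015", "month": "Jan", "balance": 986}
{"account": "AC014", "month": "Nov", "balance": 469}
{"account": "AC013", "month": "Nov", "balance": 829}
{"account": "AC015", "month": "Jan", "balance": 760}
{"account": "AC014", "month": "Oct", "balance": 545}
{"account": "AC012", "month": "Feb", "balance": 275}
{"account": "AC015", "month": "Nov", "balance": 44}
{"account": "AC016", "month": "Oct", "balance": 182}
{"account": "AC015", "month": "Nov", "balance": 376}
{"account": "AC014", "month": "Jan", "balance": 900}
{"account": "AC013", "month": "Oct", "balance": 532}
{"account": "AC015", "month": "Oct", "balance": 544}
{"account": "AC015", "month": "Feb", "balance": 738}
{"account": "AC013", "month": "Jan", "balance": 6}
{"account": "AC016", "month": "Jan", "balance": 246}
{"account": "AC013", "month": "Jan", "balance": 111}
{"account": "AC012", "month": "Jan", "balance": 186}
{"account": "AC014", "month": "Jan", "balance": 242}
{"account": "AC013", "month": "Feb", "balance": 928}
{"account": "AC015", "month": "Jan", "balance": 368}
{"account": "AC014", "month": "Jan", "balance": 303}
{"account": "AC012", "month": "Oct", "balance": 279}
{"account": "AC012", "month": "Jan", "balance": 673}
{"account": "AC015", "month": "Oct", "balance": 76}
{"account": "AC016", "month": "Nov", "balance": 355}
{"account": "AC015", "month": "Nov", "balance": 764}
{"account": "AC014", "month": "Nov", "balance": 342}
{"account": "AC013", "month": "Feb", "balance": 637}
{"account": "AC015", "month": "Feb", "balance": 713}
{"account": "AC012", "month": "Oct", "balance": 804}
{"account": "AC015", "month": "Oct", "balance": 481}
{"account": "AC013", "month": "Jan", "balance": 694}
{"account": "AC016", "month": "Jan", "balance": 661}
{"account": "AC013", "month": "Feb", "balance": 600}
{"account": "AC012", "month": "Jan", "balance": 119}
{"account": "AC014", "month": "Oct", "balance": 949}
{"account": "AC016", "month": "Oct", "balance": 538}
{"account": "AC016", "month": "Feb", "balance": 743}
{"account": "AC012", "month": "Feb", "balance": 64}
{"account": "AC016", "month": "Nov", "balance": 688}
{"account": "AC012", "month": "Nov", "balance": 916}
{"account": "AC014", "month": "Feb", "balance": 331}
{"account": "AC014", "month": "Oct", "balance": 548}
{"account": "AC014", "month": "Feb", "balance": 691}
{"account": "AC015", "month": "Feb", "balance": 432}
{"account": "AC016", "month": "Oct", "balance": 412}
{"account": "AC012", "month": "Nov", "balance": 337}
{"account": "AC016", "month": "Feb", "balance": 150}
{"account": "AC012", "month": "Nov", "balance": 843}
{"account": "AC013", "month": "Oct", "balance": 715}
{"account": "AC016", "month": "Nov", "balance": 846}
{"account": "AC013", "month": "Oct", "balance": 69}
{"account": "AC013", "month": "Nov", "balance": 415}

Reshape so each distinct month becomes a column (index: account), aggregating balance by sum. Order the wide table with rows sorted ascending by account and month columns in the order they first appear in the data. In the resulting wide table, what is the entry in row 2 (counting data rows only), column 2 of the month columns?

With rows sorted ascending by account, row 2 is account=AC013. month columns in first-appearance order: Nov, Jan, Feb, Oct; column 2 is Jan.
Long rows with account=AC013, month=Jan: 6 + 111 + 694 = 811.

811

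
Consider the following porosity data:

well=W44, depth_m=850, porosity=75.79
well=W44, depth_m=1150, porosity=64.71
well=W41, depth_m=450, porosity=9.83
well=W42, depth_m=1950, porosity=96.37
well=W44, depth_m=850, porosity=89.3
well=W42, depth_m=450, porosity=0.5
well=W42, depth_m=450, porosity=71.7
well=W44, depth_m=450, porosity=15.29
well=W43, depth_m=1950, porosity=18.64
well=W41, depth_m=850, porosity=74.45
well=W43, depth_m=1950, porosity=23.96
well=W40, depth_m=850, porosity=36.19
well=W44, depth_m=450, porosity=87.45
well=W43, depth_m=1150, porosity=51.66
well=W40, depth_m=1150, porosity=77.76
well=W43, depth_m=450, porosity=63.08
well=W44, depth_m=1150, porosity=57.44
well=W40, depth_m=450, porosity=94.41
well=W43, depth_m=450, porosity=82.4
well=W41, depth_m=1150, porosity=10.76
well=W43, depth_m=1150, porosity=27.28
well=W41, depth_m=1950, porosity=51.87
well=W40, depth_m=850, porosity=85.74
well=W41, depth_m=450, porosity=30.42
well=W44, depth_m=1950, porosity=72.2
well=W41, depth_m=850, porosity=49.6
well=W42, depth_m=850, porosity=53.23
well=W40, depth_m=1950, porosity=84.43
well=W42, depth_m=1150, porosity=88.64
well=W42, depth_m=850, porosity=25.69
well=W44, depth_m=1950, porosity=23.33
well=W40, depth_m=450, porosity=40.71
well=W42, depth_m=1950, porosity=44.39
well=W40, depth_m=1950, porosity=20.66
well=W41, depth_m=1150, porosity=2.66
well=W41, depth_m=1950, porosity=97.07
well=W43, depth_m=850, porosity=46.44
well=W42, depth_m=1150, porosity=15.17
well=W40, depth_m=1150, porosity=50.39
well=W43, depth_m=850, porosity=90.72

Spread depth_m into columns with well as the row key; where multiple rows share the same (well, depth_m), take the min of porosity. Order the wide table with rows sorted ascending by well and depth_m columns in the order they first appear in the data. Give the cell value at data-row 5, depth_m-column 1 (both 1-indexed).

75.79

With rows sorted ascending by well, row 5 is well=W44. depth_m columns in first-appearance order: 850, 1150, 450, 1950; column 1 is 850.
Long rows with well=W44, depth_m=850: min(75.79, 89.3) = 75.79.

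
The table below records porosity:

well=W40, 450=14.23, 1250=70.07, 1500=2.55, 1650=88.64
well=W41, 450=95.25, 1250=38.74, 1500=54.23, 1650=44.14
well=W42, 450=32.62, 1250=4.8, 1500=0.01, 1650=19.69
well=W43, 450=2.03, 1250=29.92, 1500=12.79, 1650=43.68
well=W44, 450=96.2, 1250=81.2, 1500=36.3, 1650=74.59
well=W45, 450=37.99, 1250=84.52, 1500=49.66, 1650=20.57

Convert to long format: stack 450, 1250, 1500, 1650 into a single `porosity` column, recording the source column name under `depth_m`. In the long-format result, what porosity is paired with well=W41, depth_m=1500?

Unpivoting turns each (well, wide-column) pair into one long row.
The wide cell at row W41, column 1500 holds 54.23, so the long row (W41, 1500) has porosity=54.23.

54.23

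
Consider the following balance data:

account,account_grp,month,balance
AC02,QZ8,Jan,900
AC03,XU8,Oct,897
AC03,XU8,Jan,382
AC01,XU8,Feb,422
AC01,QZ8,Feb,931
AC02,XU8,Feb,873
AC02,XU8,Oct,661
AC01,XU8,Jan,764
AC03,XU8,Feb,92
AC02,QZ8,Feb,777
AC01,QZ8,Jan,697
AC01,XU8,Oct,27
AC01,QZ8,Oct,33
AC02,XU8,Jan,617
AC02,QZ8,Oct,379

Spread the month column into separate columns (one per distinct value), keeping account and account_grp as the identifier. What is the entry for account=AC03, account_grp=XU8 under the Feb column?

92

Wide layout: rows indexed by account and account_grp, columns are the 3 distinct month values (Jan, Oct, Feb).
Cell (account=AC03, account_grp=XU8, month=Feb) draws from the long row where account=AC03, account_grp=XU8 and month=Feb, which has balance=92.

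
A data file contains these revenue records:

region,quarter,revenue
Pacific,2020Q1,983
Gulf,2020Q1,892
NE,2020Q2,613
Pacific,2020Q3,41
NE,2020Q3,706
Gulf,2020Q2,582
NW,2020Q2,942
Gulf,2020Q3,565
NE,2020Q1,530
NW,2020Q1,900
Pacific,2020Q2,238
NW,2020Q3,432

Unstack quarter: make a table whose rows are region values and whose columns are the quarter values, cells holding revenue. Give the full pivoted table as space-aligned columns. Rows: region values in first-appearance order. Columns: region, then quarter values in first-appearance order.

region   2020Q1  2020Q2  2020Q3
Pacific  983     238     41    
Gulf     892     582     565   
NE       530     613     706   
NW       900     942     432   

Columns: region plus the 3 distinct quarter values (2020Q1, 2020Q2, 2020Q3).
For example, row Pacific column 2020Q1 takes revenue=983 from the long row (Pacific, 2020Q1).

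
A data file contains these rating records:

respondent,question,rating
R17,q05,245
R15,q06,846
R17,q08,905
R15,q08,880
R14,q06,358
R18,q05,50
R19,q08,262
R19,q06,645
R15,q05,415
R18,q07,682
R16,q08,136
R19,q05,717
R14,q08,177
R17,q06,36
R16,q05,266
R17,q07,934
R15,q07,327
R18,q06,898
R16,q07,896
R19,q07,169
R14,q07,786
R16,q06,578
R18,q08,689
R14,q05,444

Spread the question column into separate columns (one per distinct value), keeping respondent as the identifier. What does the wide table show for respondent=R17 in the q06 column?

36

Wide layout: rows indexed by respondent, columns are the 4 distinct question values (q05, q06, q08, q07).
Cell (respondent=R17, question=q06) draws from the long row where respondent=R17 and question=q06, which has rating=36.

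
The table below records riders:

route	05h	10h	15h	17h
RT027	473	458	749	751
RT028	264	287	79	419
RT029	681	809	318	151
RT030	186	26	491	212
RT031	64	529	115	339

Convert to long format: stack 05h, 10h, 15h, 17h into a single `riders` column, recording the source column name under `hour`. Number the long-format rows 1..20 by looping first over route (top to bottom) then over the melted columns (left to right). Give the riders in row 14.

20 rows total (5 × 4). Row 14: index ⌊(14-1)/4⌋ = 3 into route → RT030; (14-1) mod 4 = 1 into the melted columns → 10h.
So row 14 is (RT030, 10h, 26); riders = 26.

26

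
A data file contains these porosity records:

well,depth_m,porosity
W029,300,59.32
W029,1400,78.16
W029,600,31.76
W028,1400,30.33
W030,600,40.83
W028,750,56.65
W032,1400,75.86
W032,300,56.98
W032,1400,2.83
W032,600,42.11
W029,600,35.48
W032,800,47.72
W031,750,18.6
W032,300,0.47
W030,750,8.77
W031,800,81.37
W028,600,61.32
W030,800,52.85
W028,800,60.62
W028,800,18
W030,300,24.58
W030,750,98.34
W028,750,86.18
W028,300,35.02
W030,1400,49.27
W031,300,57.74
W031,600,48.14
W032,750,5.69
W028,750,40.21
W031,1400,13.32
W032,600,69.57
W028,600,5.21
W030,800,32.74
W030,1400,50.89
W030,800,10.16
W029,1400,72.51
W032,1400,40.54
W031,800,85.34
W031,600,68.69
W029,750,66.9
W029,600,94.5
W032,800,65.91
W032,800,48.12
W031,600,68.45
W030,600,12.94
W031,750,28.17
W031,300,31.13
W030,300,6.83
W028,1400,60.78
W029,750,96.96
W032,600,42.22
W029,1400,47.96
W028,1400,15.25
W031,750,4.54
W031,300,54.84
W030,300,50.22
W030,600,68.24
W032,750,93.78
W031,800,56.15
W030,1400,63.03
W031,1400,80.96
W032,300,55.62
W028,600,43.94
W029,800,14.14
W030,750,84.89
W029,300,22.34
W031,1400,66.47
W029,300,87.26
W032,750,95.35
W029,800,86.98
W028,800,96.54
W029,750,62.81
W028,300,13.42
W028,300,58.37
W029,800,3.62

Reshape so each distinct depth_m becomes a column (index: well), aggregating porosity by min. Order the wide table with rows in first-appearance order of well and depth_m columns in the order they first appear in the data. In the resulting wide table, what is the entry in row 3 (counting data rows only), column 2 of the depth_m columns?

With rows in first-appearance order of well, row 3 is well=W030. depth_m columns in first-appearance order: 300, 1400, 600, 750, 800; column 2 is 1400.
Long rows with well=W030, depth_m=1400: min(49.27, 50.89, 63.03) = 49.27.

49.27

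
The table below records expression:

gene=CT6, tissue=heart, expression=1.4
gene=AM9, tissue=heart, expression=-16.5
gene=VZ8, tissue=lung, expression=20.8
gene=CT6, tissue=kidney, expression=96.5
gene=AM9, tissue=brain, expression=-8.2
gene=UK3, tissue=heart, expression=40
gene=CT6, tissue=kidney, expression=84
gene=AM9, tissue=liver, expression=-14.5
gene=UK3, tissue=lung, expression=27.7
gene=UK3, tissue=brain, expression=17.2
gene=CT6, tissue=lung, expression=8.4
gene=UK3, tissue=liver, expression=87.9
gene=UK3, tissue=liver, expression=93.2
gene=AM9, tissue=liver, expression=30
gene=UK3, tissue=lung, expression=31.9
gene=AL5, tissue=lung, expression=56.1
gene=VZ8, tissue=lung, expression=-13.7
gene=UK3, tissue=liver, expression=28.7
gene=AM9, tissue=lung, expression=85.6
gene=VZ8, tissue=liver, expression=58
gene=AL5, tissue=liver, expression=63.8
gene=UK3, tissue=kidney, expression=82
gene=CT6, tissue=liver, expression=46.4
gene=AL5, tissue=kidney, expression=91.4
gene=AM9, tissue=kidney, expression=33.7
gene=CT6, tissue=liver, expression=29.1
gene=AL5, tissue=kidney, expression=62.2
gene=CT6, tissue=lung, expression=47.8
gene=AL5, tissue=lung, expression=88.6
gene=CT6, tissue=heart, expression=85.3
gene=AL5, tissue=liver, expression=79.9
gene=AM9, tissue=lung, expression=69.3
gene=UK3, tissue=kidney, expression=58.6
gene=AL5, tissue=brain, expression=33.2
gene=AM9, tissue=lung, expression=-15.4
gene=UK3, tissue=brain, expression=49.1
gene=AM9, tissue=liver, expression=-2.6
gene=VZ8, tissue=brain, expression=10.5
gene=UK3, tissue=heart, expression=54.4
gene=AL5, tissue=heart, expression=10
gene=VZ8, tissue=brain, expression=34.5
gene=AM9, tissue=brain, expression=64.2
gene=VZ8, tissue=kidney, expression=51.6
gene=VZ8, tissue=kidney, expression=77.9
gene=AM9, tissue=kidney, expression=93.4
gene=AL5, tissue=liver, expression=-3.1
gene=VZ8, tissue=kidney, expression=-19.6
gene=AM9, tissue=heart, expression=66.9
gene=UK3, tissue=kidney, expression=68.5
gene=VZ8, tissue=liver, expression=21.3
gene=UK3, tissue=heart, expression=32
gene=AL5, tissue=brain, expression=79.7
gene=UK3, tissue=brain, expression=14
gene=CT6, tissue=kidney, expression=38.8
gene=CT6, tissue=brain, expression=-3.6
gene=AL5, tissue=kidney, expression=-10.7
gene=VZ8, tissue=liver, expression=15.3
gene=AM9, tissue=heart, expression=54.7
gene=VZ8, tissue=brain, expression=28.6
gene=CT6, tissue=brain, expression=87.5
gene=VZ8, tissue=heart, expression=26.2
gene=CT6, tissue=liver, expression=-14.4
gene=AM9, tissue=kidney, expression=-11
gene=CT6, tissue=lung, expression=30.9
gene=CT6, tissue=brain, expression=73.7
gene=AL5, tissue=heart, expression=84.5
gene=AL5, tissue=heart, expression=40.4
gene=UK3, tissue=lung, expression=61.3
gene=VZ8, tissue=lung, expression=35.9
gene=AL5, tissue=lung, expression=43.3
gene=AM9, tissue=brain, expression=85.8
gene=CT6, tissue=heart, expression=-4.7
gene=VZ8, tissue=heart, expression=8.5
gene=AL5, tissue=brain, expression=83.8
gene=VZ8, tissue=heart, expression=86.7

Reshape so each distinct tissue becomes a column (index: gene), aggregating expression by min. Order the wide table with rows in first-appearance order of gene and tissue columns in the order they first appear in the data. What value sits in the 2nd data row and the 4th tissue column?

-8.2

With rows in first-appearance order of gene, row 2 is gene=AM9. tissue columns in first-appearance order: heart, lung, kidney, brain, liver; column 4 is brain.
Long rows with gene=AM9, tissue=brain: min(-8.2, 64.2, 85.8) = -8.2.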